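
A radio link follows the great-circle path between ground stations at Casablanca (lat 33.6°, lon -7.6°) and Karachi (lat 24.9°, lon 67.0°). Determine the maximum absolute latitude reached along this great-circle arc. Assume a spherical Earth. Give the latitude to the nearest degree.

≈ 36°

The great circle lies in the plane with unit normal n̂ = (p₁ × p₂)/|p₁ × p₂|.
Here n̂_z ≈ +0.808; the vertex latitude is φ_max = arccos|n̂_z| ≈ 36.1°.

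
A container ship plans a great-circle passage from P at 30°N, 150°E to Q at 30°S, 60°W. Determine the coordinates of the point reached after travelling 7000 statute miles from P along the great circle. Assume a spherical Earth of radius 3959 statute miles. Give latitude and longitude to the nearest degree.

≈ 12°S, 114°W

Convert each endpoint to a unit vector on the sphere (x = cos φ cos λ, y = cos φ sin λ, z = sin φ).
The central angle between the endpoints is δ = arccos(p₁·p₂) ≈ 2.689 rad (154.1°). The total great-circle distance is δ·R ≈ 2.689 × 3959 ≈ 10648 mi, so the target fraction is f = 7000/10648 ≈ 0.657.
Interpolate at f ≈ 0.657 with slerp weights a = sin((1−f)δ)/sin δ ≈ 1.823, b = sin(fδ)/sin δ ≈ 2.245.
p = a·p₁ + b·p₂ ≈ (-0.395, -0.894, -0.211); φ = arcsin(p_z) ≈ -12.17°, λ = atan2(p_y, p_x) ≈ -113.85°.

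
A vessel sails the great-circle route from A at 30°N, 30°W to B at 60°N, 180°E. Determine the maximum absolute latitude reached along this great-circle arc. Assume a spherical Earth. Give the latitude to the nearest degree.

≈ 77°N

The great circle lies in the plane with unit normal n̂ = (p₁ × p₂)/|p₁ × p₂|.
Here n̂_z ≈ -0.217; the vertex latitude is φ_max = arccos|n̂_z| ≈ 77.5°.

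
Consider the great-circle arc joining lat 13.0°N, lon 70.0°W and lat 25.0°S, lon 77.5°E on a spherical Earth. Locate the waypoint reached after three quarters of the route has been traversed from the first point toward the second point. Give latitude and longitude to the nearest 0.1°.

≈ lat 28.8°S, lon 36.3°E

Write both endpoints as unit vectors p₁, p₂ with components (cos φ cos λ, cos φ sin λ, sin φ).
The central angle between the endpoints is δ = arccos(p₁·p₂) ≈ 2.568 rad (147.1°).
Interpolate at f = 3/4 with slerp weights a = sin((1−f)δ)/sin δ ≈ 1.103, b = sin(fδ)/sin δ ≈ 1.727.
p = a·p₁ + b·p₂ ≈ (0.706, 0.518, -0.482); φ = arcsin(p_z) ≈ -28.81°, λ = atan2(p_y, p_x) ≈ 36.27°.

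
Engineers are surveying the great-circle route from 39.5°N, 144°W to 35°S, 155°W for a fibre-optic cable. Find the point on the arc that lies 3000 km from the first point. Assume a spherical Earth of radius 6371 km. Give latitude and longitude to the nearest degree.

Convert each endpoint to a unit vector on the sphere (x = cos φ cos λ, y = cos φ sin λ, z = sin φ).
The central angle between the endpoints is δ = arccos(p₁·p₂) ≈ 1.312 rad (75.2°). The total great-circle distance is δ·R ≈ 1.312 × 6371 ≈ 8361 km, so the target fraction is f = 3000/8361 ≈ 0.359.
Interpolate at f ≈ 0.359 with slerp weights a = sin((1−f)δ)/sin δ ≈ 0.771, b = sin(fδ)/sin δ ≈ 0.469.
p = a·p₁ + b·p₂ ≈ (-0.830, -0.512, 0.221); φ = arcsin(p_z) ≈ 12.79°, λ = atan2(p_y, p_x) ≈ -148.31°.

≈ 13°N, 148°W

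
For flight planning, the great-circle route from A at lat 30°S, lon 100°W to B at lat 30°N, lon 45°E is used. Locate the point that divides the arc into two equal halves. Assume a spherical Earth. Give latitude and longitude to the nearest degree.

Convert each endpoint to a unit vector on the sphere (x = cos φ cos λ, y = cos φ sin λ, z = sin φ).
The central angle between the endpoints is δ = arccos(p₁·p₂) ≈ 2.615 rad (149.8°).
Interpolate at f = 1/2 with slerp weights a = sin((1−f)δ)/sin δ ≈ 1.920, b = sin(fδ)/sin δ ≈ 1.920.
p = a·p₁ + b·p₂ ≈ (0.887, -0.462, 0.000); φ = arcsin(p_z) ≈ 0.00°, λ = atan2(p_y, p_x) ≈ -27.50°.

≈ lat 0°N, lon 28°W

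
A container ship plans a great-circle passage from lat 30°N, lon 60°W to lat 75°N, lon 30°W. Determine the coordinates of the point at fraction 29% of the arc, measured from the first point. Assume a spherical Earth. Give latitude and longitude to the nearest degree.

The haversine formula gives a central angle δ ≈ 0.827 rad (47.4°) between the endpoints.
Interpolate at f = 0.29 with slerp weights a = sin((1−f)δ)/sin δ ≈ 0.753, b = sin(fδ)/sin δ ≈ 0.323.
p = a·p₁ + b·p₂ ≈ (0.398, -0.606, 0.688); φ = arcsin(p_z) ≈ 43.49°, λ = atan2(p_y, p_x) ≈ -56.70°.

≈ lat 43°N, lon 57°W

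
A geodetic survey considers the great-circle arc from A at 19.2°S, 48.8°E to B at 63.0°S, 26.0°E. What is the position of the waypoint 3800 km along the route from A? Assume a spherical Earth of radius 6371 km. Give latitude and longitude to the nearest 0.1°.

The haversine formula gives a central angle δ ≈ 0.812 rad (46.5°) between the endpoints. The total great-circle distance is δ·R ≈ 0.812 × 6371 ≈ 5171 km, so the target fraction is f = 3800/5171 ≈ 0.735.
Interpolate at f ≈ 0.735 with slerp weights a = sin((1−f)δ)/sin δ ≈ 0.294, b = sin(fδ)/sin δ ≈ 0.774.
p = a·p₁ + b·p₂ ≈ (0.499, 0.363, -0.787); φ = arcsin(p_z) ≈ -51.88°, λ = atan2(p_y, p_x) ≈ 36.05°.

≈ 51.9°S, 36.1°E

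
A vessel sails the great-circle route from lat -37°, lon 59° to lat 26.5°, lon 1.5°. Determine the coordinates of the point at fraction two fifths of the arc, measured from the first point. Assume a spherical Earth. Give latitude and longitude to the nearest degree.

≈ lat -13°, lon 34°

From cos δ = sin φ₁ sin φ₂ + cos φ₁ cos φ₂ cos Δλ, the central angle is δ ≈ 1.455 rad (83.4°).
Interpolate at f = 2/5 with slerp weights a = sin((1−f)δ)/sin δ ≈ 0.771, b = sin(fδ)/sin δ ≈ 0.553.
p = a·p₁ + b·p₂ ≈ (0.812, 0.541, -0.217); φ = arcsin(p_z) ≈ -12.55°, λ = atan2(p_y, p_x) ≈ 33.66°.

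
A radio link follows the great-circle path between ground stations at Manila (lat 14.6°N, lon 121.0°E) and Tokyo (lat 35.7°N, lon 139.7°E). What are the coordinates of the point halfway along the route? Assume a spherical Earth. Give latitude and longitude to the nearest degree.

≈ lat 25°N, lon 130°E

Convert each endpoint to a unit vector on the sphere (x = cos φ cos λ, y = cos φ sin λ, z = sin φ).
The central angle between the endpoints is δ = arccos(p₁·p₂) ≈ 0.470 rad (26.9°).
Interpolate at f = 1/2 with slerp weights a = sin((1−f)δ)/sin δ ≈ 0.514, b = sin(fδ)/sin δ ≈ 0.514.
p = a·p₁ + b·p₂ ≈ (-0.575, 0.697, 0.430); φ = arcsin(p_z) ≈ 25.44°, λ = atan2(p_y, p_x) ≈ 129.53°.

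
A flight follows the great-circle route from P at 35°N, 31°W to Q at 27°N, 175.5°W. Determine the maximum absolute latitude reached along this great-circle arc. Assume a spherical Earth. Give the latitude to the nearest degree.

≈ 63°N

The great circle lies in the plane with unit normal n̂ = (p₁ × p₂)/|p₁ × p₂|.
Here n̂_z ≈ -0.450; the vertex latitude is φ_max = arccos|n̂_z| ≈ 63.3°.
Check via Clairaut: cos φ_max = |cos φ₁| · sin C = cos(35.0°)·sin(33.3°) ≈ 0.450, again giving ≈ 63.3°.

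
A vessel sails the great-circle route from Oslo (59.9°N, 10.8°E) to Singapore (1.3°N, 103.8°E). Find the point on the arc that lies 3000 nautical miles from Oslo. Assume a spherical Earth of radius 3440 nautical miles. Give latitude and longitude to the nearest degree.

≈ (35°N, 80°E)

Convert each endpoint to a unit vector on the sphere (x = cos φ cos λ, y = cos φ sin λ, z = sin φ).
The central angle between the endpoints is δ = arccos(p₁·p₂) ≈ 1.577 rad (90.4°). The total great-circle distance is δ·R ≈ 1.577 × 3440 ≈ 5426 nmi, so the target fraction is f = 3000/5426 ≈ 0.553.
Interpolate at f ≈ 0.553 with slerp weights a = sin((1−f)δ)/sin δ ≈ 0.648, b = sin(fδ)/sin δ ≈ 0.766.
p = a·p₁ + b·p₂ ≈ (0.137, 0.804, 0.578); φ = arcsin(p_z) ≈ 35.33°, λ = atan2(p_y, p_x) ≈ 80.35°.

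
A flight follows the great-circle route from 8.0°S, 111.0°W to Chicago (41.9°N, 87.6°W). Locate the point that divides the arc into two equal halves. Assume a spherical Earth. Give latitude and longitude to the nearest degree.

≈ 17°N, 101°W

Convert each endpoint to a unit vector on the sphere (x = cos φ cos λ, y = cos φ sin λ, z = sin φ).
The central angle between the endpoints is δ = arccos(p₁·p₂) ≈ 0.948 rad (54.3°).
Interpolate at f = 1/2 with slerp weights a = sin((1−f)δ)/sin δ ≈ 0.562, b = sin(fδ)/sin δ ≈ 0.562.
p = a·p₁ + b·p₂ ≈ (-0.182, -0.937, 0.297); φ = arcsin(p_z) ≈ 17.28°, λ = atan2(p_y, p_x) ≈ -100.98°.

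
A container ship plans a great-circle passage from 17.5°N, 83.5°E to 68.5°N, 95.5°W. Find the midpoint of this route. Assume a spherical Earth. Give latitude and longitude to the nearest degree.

The haversine formula gives a central angle δ ≈ 1.641 rad (94.0°) between the endpoints.
Interpolate at f = 1/2 with slerp weights a = sin((1−f)δ)/sin δ ≈ 0.733, b = sin(fδ)/sin δ ≈ 0.733.
p = a·p₁ + b·p₂ ≈ (0.053, 0.427, 0.903); φ = arcsin(p_z) ≈ 64.50°, λ = atan2(p_y, p_x) ≈ 82.88°.

≈ 64°N, 83°E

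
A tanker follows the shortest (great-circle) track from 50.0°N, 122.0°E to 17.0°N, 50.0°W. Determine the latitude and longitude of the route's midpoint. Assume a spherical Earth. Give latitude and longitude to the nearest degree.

≈ 73°N, 34°W

The haversine formula gives a central angle δ ≈ 1.966 rad (112.6°) between the endpoints.
Interpolate at f = 1/2 with slerp weights a = sin((1−f)δ)/sin δ ≈ 0.901, b = sin(fδ)/sin δ ≈ 0.901.
p = a·p₁ + b·p₂ ≈ (0.247, -0.169, 0.954); φ = arcsin(p_z) ≈ 72.58°, λ = atan2(p_y, p_x) ≈ -34.37°.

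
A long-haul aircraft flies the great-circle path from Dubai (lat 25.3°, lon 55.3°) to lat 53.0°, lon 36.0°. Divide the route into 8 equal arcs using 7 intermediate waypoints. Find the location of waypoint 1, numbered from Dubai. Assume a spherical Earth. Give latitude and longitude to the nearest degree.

Convert each endpoint to a unit vector on the sphere (x = cos φ cos λ, y = cos φ sin λ, z = sin φ).
The central angle between the endpoints is δ = arccos(p₁·p₂) ≈ 0.546 rad (31.3°).
Interpolate at f = 1/8 with slerp weights a = sin((1−f)δ)/sin δ ≈ 0.885, b = sin(fδ)/sin δ ≈ 0.131.
p = a·p₁ + b·p₂ ≈ (0.520, 0.705, 0.483); φ = arcsin(p_z) ≈ 28.90°, λ = atan2(p_y, p_x) ≈ 53.59°.

≈ lat 29°, lon 54°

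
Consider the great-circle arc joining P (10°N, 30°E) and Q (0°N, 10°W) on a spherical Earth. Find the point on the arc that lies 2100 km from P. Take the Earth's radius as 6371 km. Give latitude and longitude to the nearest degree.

The haversine formula gives a central angle δ ≈ 0.716 rad (41.0°) between the endpoints. The total great-circle distance is δ·R ≈ 0.716 × 6371 ≈ 4562 km, so the target fraction is f = 2100/4562 ≈ 0.460.
Interpolate at f ≈ 0.460 with slerp weights a = sin((1−f)δ)/sin δ ≈ 0.574, b = sin(fδ)/sin δ ≈ 0.493.
p = a·p₁ + b·p₂ ≈ (0.975, 0.197, 0.100); φ = arcsin(p_z) ≈ 5.72°, λ = atan2(p_y, p_x) ≈ 11.42°.

≈ (6°N, 11°E)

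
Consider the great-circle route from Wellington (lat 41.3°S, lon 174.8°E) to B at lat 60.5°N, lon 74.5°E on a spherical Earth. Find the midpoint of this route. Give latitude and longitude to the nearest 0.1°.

Convert each endpoint to a unit vector on the sphere (x = cos φ cos λ, y = cos φ sin λ, z = sin φ).
The central angle between the endpoints is δ = arccos(p₁·p₂) ≈ 2.266 rad (129.8°).
Interpolate at f = 1/2 with slerp weights a = sin((1−f)δ)/sin δ ≈ 1.179, b = sin(fδ)/sin δ ≈ 1.179.
p = a·p₁ + b·p₂ ≈ (-0.727, 0.640, 0.248); φ = arcsin(p_z) ≈ 14.37°, λ = atan2(p_y, p_x) ≈ 138.65°.

≈ lat 14.4°N, lon 138.7°E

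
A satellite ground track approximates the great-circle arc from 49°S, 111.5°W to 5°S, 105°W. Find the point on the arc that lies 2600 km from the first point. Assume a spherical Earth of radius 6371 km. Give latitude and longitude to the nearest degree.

≈ 26°S, 107°W

From cos δ = sin φ₁ sin φ₂ + cos φ₁ cos φ₂ cos Δλ, the central angle is δ ≈ 0.774 rad (44.3°). The total great-circle distance is δ·R ≈ 0.774 × 6371 ≈ 4931 km, so the target fraction is f = 2600/4931 ≈ 0.527.
Interpolate at f ≈ 0.527 with slerp weights a = sin((1−f)δ)/sin δ ≈ 0.512, b = sin(fδ)/sin δ ≈ 0.568.
p = a·p₁ + b·p₂ ≈ (-0.269, -0.859, -0.436); φ = arcsin(p_z) ≈ -25.83°, λ = atan2(p_y, p_x) ≈ -107.42°.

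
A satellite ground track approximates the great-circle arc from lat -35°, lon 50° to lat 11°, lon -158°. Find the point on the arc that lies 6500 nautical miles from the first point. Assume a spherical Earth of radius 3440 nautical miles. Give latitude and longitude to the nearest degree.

Write both endpoints as unit vectors p₁, p₂ with components (cos φ cos λ, cos φ sin λ, sin φ).
The central angle between the endpoints is δ = arccos(p₁·p₂) ≈ 2.531 rad (145.0°). The total great-circle distance is δ·R ≈ 2.531 × 3440 ≈ 8707 nmi, so the target fraction is f = 6500/8707 ≈ 0.746.
Interpolate at f ≈ 0.746 with slerp weights a = sin((1−f)δ)/sin δ ≈ 1.044, b = sin(fδ)/sin δ ≈ 1.657.
p = a·p₁ + b·p₂ ≈ (-0.958, 0.046, -0.283); φ = arcsin(p_z) ≈ -16.43°, λ = atan2(p_y, p_x) ≈ 177.25°.

≈ lat -16°, lon 177°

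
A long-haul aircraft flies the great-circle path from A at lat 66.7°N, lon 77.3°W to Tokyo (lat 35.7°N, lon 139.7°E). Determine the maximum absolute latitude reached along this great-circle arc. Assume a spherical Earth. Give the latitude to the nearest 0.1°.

The great circle lies in the plane with unit normal n̂ = (p₁ × p₂)/|p₁ × p₂|.
Here n̂_z ≈ -0.201; the vertex latitude is φ_max = arccos|n̂_z| ≈ 78.4°.

≈ 78.4°N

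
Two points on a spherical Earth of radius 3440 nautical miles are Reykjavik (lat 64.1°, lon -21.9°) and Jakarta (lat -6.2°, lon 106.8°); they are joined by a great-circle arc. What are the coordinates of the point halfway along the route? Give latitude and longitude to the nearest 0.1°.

From cos δ = sin φ₁ sin φ₂ + cos φ₁ cos φ₂ cos Δλ, the central angle is δ ≈ 1.948 rad (111.6°).
Interpolate at f = 1/2 with slerp weights a = sin((1−f)δ)/sin δ ≈ 0.890, b = sin(fδ)/sin δ ≈ 0.890.
p = a·p₁ + b·p₂ ≈ (0.105, 0.702, 0.704); φ = arcsin(p_z) ≈ 44.78°, λ = atan2(p_y, p_x) ≈ 81.50°.

≈ lat 44.8°, lon 81.5°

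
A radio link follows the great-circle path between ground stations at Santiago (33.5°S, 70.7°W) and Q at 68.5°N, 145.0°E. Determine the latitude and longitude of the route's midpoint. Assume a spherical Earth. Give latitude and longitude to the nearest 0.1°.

The haversine formula gives a central angle δ ≈ 2.437 rad (139.6°) between the endpoints.
Interpolate at f = 1/2 with slerp weights a = sin((1−f)δ)/sin δ ≈ 1.449, b = sin(fδ)/sin δ ≈ 1.449.
p = a·p₁ + b·p₂ ≈ (-0.036, -0.836, 0.548); φ = arcsin(p_z) ≈ 33.25°, λ = atan2(p_y, p_x) ≈ -92.44°.

≈ 33.2°N, 92.4°W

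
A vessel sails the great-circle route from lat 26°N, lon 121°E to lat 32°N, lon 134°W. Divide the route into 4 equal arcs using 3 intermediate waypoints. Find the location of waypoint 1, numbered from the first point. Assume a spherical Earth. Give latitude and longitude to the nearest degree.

From cos δ = sin φ₁ sin φ₂ + cos φ₁ cos φ₂ cos Δλ, the central angle is δ ≈ 1.536 rad (88.0°).
Interpolate at f = 1/4 with slerp weights a = sin((1−f)δ)/sin δ ≈ 0.914, b = sin(fδ)/sin δ ≈ 0.375.
p = a·p₁ + b·p₂ ≈ (-0.644, 0.476, 0.599); φ = arcsin(p_z) ≈ 36.82°, λ = atan2(p_y, p_x) ≈ 143.55°.

≈ lat 37°N, lon 144°E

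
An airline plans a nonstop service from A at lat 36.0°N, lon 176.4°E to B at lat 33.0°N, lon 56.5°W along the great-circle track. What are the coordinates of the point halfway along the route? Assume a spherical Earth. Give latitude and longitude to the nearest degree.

From cos δ = sin φ₁ sin φ₂ + cos φ₁ cos φ₂ cos Δλ, the central angle is δ ≈ 1.660 rad (95.1°).
Interpolate at f = 1/2 with slerp weights a = sin((1−f)δ)/sin δ ≈ 0.741, b = sin(fδ)/sin δ ≈ 0.741.
p = a·p₁ + b·p₂ ≈ (-0.255, -0.481, 0.839); φ = arcsin(p_z) ≈ 57.04°, λ = atan2(p_y, p_x) ≈ -117.98°.

≈ lat 57°N, lon 118°W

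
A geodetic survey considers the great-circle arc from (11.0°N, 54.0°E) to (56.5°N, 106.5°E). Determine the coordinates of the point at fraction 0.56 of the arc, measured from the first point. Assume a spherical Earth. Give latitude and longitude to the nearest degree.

Convert each endpoint to a unit vector on the sphere (x = cos φ cos λ, y = cos φ sin λ, z = sin φ).
The central angle between the endpoints is δ = arccos(p₁·p₂) ≈ 1.060 rad (60.7°).
Interpolate at f = 0.56 with slerp weights a = sin((1−f)δ)/sin δ ≈ 0.515, b = sin(fδ)/sin δ ≈ 0.641.
p = a·p₁ + b·p₂ ≈ (0.197, 0.749, 0.633); φ = arcsin(p_z) ≈ 39.27°, λ = atan2(p_y, p_x) ≈ 75.26°.

≈ (39°N, 75°E)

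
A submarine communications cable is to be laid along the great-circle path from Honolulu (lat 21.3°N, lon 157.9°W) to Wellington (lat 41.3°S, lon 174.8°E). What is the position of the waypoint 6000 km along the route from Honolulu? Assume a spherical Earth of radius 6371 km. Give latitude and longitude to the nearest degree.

Write both endpoints as unit vectors p₁, p₂ with components (cos φ cos λ, cos φ sin λ, sin φ).
The central angle between the endpoints is δ = arccos(p₁·p₂) ≈ 1.179 rad (67.5°). The total great-circle distance is δ·R ≈ 1.179 × 6371 ≈ 7509 km, so the target fraction is f = 6000/7509 ≈ 0.799.
Interpolate at f ≈ 0.799 with slerp weights a = sin((1−f)δ)/sin δ ≈ 0.254, b = sin(fδ)/sin δ ≈ 0.875.
p = a·p₁ + b·p₂ ≈ (-0.874, -0.029, -0.485); φ = arcsin(p_z) ≈ -29.03°, λ = atan2(p_y, p_x) ≈ -178.07°.

≈ lat 29°S, lon 178°W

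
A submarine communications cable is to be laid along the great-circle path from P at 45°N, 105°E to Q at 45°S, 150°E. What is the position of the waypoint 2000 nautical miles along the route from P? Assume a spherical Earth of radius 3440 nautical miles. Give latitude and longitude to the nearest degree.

≈ 15°N, 122°E

The haversine formula gives a central angle δ ≈ 1.718 rad (98.4°) between the endpoints. The total great-circle distance is δ·R ≈ 1.718 × 3440 ≈ 5909 nmi, so the target fraction is f = 2000/5909 ≈ 0.338.
Interpolate at f ≈ 0.338 with slerp weights a = sin((1−f)δ)/sin δ ≈ 0.917, b = sin(fδ)/sin δ ≈ 0.555.
p = a·p₁ + b·p₂ ≈ (-0.508, 0.823, 0.256); φ = arcsin(p_z) ≈ 14.82°, λ = atan2(p_y, p_x) ≈ 121.69°.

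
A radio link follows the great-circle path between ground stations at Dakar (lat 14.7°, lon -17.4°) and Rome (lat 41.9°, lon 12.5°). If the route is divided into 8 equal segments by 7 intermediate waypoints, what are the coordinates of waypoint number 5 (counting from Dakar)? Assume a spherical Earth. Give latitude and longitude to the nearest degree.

≈ lat 33°, lon -1°

The haversine formula gives a central angle δ ≈ 0.654 rad (37.5°) between the endpoints.
Interpolate at f = 5/8 with slerp weights a = sin((1−f)δ)/sin δ ≈ 0.399, b = sin(fδ)/sin δ ≈ 0.653.
p = a·p₁ + b·p₂ ≈ (0.843, -0.010, 0.538); φ = arcsin(p_z) ≈ 32.52°, λ = atan2(p_y, p_x) ≈ -0.69°.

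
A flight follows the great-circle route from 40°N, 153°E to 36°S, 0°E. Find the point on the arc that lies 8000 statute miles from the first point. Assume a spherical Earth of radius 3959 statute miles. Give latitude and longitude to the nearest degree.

Write both endpoints as unit vectors p₁, p₂ with components (cos φ cos λ, cos φ sin λ, sin φ).
The central angle between the endpoints is δ = arccos(p₁·p₂) ≈ 2.765 rad (158.4°). The total great-circle distance is δ·R ≈ 2.765 × 3959 ≈ 10948 mi, so the target fraction is f = 8000/10948 ≈ 0.731.
Interpolate at f ≈ 0.731 with slerp weights a = sin((1−f)δ)/sin δ ≈ 1.844, b = sin(fδ)/sin δ ≈ 2.450.
p = a·p₁ + b·p₂ ≈ (0.724, 0.641, -0.255); φ = arcsin(p_z) ≈ -14.77°, λ = atan2(p_y, p_x) ≈ 41.54°.

≈ 15°S, 42°E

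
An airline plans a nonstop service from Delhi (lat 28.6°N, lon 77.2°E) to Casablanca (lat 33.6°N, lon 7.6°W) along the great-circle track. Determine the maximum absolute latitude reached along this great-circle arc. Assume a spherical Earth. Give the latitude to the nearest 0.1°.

The great circle lies in the plane with unit normal n̂ = (p₁ × p₂)/|p₁ × p₂|.
Here n̂_z ≈ -0.772; the vertex latitude is φ_max = arccos|n̂_z| ≈ 39.5°.
Check via Clairaut: cos φ_max = |cos φ₁| · sin C = cos(28.6°)·sin(61.5°) ≈ 0.772, again giving ≈ 39.5°.

≈ 39.5°N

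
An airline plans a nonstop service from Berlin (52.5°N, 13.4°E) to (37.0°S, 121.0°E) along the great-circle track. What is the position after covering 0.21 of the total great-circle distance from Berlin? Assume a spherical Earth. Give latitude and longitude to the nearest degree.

≈ (40°N, 49°E)

The haversine formula gives a central angle δ ≈ 2.245 rad (128.6°) between the endpoints.
Interpolate at f = 0.21 with slerp weights a = sin((1−f)δ)/sin δ ≈ 1.254, b = sin(fδ)/sin δ ≈ 0.582.
p = a·p₁ + b·p₂ ≈ (0.503, 0.575, 0.645); φ = arcsin(p_z) ≈ 40.16°, λ = atan2(p_y, p_x) ≈ 48.80°.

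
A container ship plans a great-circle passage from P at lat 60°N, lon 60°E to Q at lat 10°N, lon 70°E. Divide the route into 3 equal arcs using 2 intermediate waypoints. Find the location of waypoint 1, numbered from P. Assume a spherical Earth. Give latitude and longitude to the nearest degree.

Convert each endpoint to a unit vector on the sphere (x = cos φ cos λ, y = cos φ sin λ, z = sin φ).
The central angle between the endpoints is δ = arccos(p₁·p₂) ≈ 0.882 rad (50.6°).
Interpolate at f = 1/3 with slerp weights a = sin((1−f)δ)/sin δ ≈ 0.719, b = sin(fδ)/sin δ ≈ 0.375.
p = a·p₁ + b·p₂ ≈ (0.306, 0.659, 0.687); φ = arcsin(p_z) ≈ 43.43°, λ = atan2(p_y, p_x) ≈ 65.07°.

≈ lat 43°N, lon 65°E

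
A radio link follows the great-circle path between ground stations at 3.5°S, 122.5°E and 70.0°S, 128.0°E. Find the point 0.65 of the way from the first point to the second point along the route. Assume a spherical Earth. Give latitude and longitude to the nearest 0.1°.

≈ 46.8°S, 124.5°E

Convert each endpoint to a unit vector on the sphere (x = cos φ cos λ, y = cos φ sin λ, z = sin φ).
The central angle between the endpoints is δ = arccos(p₁·p₂) ≈ 1.162 rad (66.6°).
Interpolate at f = 0.65 with slerp weights a = sin((1−f)δ)/sin δ ≈ 0.431, b = sin(fδ)/sin δ ≈ 0.747.
p = a·p₁ + b·p₂ ≈ (-0.389, 0.564, -0.728); φ = arcsin(p_z) ≈ -46.75°, λ = atan2(p_y, p_x) ≈ 124.55°.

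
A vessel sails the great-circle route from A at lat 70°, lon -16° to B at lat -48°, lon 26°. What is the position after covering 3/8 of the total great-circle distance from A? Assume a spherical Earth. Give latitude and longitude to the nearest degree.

≈ lat 27°, lon 9°

Convert each endpoint to a unit vector on the sphere (x = cos φ cos λ, y = cos φ sin λ, z = sin φ).
The central angle between the endpoints is δ = arccos(p₁·p₂) ≈ 2.127 rad (121.9°).
Interpolate at f = 3/8 with slerp weights a = sin((1−f)δ)/sin δ ≈ 1.144, b = sin(fδ)/sin δ ≈ 0.843.
p = a·p₁ + b·p₂ ≈ (0.883, 0.139, 0.448); φ = arcsin(p_z) ≈ 26.63°, λ = atan2(p_y, p_x) ≈ 8.98°.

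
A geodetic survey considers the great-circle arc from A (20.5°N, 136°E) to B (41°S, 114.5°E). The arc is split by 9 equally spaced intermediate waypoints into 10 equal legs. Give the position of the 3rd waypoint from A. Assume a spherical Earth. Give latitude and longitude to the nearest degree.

≈ (2°N, 130°E)

Write both endpoints as unit vectors p₁, p₂ with components (cos φ cos λ, cos φ sin λ, sin φ).
The central angle between the endpoints is δ = arccos(p₁·p₂) ≈ 1.129 rad (64.7°).
Interpolate at f = 3/10 with slerp weights a = sin((1−f)δ)/sin δ ≈ 0.786, b = sin(fδ)/sin δ ≈ 0.367.
p = a·p₁ + b·p₂ ≈ (-0.645, 0.764, 0.034); φ = arcsin(p_z) ≈ 1.96°, λ = atan2(p_y, p_x) ≈ 130.16°.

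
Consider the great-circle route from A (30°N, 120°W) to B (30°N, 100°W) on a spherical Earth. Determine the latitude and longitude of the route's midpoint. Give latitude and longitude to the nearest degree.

≈ (30°N, 110°W)

From cos δ = sin φ₁ sin φ₂ + cos φ₁ cos φ₂ cos Δλ, the central angle is δ ≈ 0.302 rad (17.3°).
Interpolate at f = 1/2 with slerp weights a = sin((1−f)δ)/sin δ ≈ 0.506, b = sin(fδ)/sin δ ≈ 0.506.
p = a·p₁ + b·p₂ ≈ (-0.295, -0.811, 0.506); φ = arcsin(p_z) ≈ 30.38°, λ = atan2(p_y, p_x) ≈ -110.00°.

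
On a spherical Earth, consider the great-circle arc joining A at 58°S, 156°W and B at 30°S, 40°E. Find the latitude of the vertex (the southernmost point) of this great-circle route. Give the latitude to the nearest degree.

≈ 83°S

The great circle lies in the plane with unit normal n̂ = (p₁ × p₂)/|p₁ × p₂|.
Here n̂_z ≈ -0.127; the vertex latitude is φ_max = arccos|n̂_z| ≈ 82.7°.
Check via Clairaut: cos φ_max = |cos φ₁| · sin C = cos(58.0°)·sin(166.2°) ≈ 0.127, again giving ≈ 82.7°.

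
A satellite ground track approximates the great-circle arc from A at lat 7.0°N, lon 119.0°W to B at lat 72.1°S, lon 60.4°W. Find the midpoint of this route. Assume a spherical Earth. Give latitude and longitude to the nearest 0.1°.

≈ lat 35.1°S, lon 106.2°W

From cos δ = sin φ₁ sin φ₂ + cos φ₁ cos φ₂ cos Δλ, the central angle is δ ≈ 1.528 rad (87.5°).
Interpolate at f = 1/2 with slerp weights a = sin((1−f)δ)/sin δ ≈ 0.692, b = sin(fδ)/sin δ ≈ 0.692.
p = a·p₁ + b·p₂ ≈ (-0.228, -0.786, -0.574); φ = arcsin(p_z) ≈ -35.06°, λ = atan2(p_y, p_x) ≈ -106.18°.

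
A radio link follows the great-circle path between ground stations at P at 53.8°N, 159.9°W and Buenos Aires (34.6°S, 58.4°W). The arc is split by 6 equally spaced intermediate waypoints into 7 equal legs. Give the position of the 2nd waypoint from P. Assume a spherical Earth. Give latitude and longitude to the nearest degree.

Write both endpoints as unit vectors p₁, p₂ with components (cos φ cos λ, cos φ sin λ, sin φ).
The central angle between the endpoints is δ = arccos(p₁·p₂) ≈ 2.159 rad (123.7°).
Interpolate at f = 2/7 with slerp weights a = sin((1−f)δ)/sin δ ≈ 1.202, b = sin(fδ)/sin δ ≈ 0.696.
p = a·p₁ + b·p₂ ≈ (-0.367, -0.732, 0.575); φ = arcsin(p_z) ≈ 35.09°, λ = atan2(p_y, p_x) ≈ -116.61°.

≈ 35°N, 117°W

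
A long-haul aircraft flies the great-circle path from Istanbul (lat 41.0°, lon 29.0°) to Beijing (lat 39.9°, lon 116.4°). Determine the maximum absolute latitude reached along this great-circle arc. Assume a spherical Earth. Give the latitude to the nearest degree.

The great circle lies in the plane with unit normal n̂ = (p₁ × p₂)/|p₁ × p₂|.
Here n̂_z ≈ +0.647; the vertex latitude is φ_max = arccos|n̂_z| ≈ 49.7°.

≈ 50°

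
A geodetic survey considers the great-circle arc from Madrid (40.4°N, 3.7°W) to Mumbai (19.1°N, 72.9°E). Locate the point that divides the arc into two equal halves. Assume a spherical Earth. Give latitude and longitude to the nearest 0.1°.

Write both endpoints as unit vectors p₁, p₂ with components (cos φ cos λ, cos φ sin λ, sin φ).
The central angle between the endpoints is δ = arccos(p₁·p₂) ≈ 1.182 rad (67.7°).
Interpolate at f = 1/2 with slerp weights a = sin((1−f)δ)/sin δ ≈ 0.602, b = sin(fδ)/sin δ ≈ 0.602.
p = a·p₁ + b·p₂ ≈ (0.625, 0.514, 0.587); φ = arcsin(p_z) ≈ 35.97°, λ = atan2(p_y, p_x) ≈ 39.45°.

≈ 36.0°N, 39.5°E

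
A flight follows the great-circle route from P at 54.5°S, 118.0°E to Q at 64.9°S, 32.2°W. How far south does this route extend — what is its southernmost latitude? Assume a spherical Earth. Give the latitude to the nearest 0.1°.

≈ 81.7°S

The great circle lies in the plane with unit normal n̂ = (p₁ × p₂)/|p₁ × p₂|.
Here n̂_z ≈ -0.144; the vertex latitude is φ_max = arccos|n̂_z| ≈ 81.7°.
Check via Clairaut: cos φ_max = |cos φ₁| · sin C = cos(54.5°)·sin(165.7°) ≈ 0.144, again giving ≈ 81.7°.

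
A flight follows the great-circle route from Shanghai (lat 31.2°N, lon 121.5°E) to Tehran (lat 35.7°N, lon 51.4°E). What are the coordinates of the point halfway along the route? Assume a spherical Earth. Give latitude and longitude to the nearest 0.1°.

Write both endpoints as unit vectors p₁, p₂ with components (cos φ cos λ, cos φ sin λ, sin φ).
The central angle between the endpoints is δ = arccos(p₁·p₂) ≈ 1.002 rad (57.4°).
Interpolate at f = 1/2 with slerp weights a = sin((1−f)δ)/sin δ ≈ 0.570, b = sin(fδ)/sin δ ≈ 0.570.
p = a·p₁ + b·p₂ ≈ (0.034, 0.778, 0.628); φ = arcsin(p_z) ≈ 38.90°, λ = atan2(p_y, p_x) ≈ 87.49°.

≈ lat 38.9°N, lon 87.5°E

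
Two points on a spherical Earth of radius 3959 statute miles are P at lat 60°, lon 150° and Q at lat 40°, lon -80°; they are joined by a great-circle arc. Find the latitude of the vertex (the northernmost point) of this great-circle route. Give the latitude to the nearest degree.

The great circle lies in the plane with unit normal n̂ = (p₁ × p₂)/|p₁ × p₂|.
Here n̂_z ≈ +0.309; the vertex latitude is φ_max = arccos|n̂_z| ≈ 72.0°.
Check via Clairaut: cos φ_max = |cos φ₁| · sin C = cos(60.0°)·sin(38.1°) ≈ 0.309, again giving ≈ 72.0°.

≈ 72°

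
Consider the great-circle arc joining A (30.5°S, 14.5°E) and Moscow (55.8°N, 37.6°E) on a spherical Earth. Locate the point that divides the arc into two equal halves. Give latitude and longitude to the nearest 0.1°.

≈ (12.9°N, 23.6°E)

Convert each endpoint to a unit vector on the sphere (x = cos φ cos λ, y = cos φ sin λ, z = sin φ).
The central angle between the endpoints is δ = arccos(p₁·p₂) ≈ 1.545 rad (88.5°).
Interpolate at f = 1/2 with slerp weights a = sin((1−f)δ)/sin δ ≈ 0.698, b = sin(fδ)/sin δ ≈ 0.698.
p = a·p₁ + b·p₂ ≈ (0.893, 0.390, 0.223); φ = arcsin(p_z) ≈ 12.89°, λ = atan2(p_y, p_x) ≈ 23.59°.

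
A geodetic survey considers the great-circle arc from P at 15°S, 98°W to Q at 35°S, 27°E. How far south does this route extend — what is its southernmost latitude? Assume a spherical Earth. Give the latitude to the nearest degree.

≈ 47°S

The great circle lies in the plane with unit normal n̂ = (p₁ × p₂)/|p₁ × p₂|.
Here n̂_z ≈ +0.681; the vertex latitude is φ_max = arccos|n̂_z| ≈ 47.1°.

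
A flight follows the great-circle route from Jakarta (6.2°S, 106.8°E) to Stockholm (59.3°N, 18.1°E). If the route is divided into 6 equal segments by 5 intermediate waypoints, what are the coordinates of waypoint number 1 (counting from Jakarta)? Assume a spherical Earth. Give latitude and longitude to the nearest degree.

Convert each endpoint to a unit vector on the sphere (x = cos φ cos λ, y = cos φ sin λ, z = sin φ).
The central angle between the endpoints is δ = arccos(p₁·p₂) ≈ 1.652 rad (94.7°).
Interpolate at f = 1/6 with slerp weights a = sin((1−f)δ)/sin δ ≈ 0.985, b = sin(fδ)/sin δ ≈ 0.273.
p = a·p₁ + b·p₂ ≈ (-0.151, 0.980, 0.128); φ = arcsin(p_z) ≈ 7.37°, λ = atan2(p_y, p_x) ≈ 98.73°.

≈ 7°N, 99°E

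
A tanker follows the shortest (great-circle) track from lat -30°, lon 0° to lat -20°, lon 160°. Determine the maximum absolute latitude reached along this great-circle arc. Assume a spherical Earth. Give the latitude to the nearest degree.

The great circle lies in the plane with unit normal n̂ = (p₁ × p₂)/|p₁ × p₂|.
Here n̂_z ≈ +0.346; the vertex latitude is φ_max = arccos|n̂_z| ≈ 69.8°.
Check via Clairaut: cos φ_max = |cos φ₁| · sin C = cos(30.0°)·sin(156.5°) ≈ 0.346, again giving ≈ 69.8°.

≈ -70°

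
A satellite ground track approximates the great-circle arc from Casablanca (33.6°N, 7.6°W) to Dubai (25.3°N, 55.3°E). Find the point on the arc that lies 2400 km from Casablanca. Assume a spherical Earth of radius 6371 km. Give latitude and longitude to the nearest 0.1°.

Write both endpoints as unit vectors p₁, p₂ with components (cos φ cos λ, cos φ sin λ, sin φ).
The central angle between the endpoints is δ = arccos(p₁·p₂) ≈ 0.953 rad (54.6°). The total great-circle distance is δ·R ≈ 0.953 × 6371 ≈ 6069 km, so the target fraction is f = 2400/6069 ≈ 0.395.
Interpolate at f ≈ 0.395 with slerp weights a = sin((1−f)δ)/sin δ ≈ 0.668, b = sin(fδ)/sin δ ≈ 0.451.
p = a·p₁ + b·p₂ ≈ (0.784, 0.262, 0.563); φ = arcsin(p_z) ≈ 34.24°, λ = atan2(p_y, p_x) ≈ 18.47°.

≈ (34.2°N, 18.5°E)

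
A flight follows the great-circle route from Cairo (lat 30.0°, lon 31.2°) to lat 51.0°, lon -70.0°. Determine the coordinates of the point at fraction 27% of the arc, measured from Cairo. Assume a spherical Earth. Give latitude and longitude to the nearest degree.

≈ lat 44°, lon 13°

The haversine formula gives a central angle δ ≈ 1.284 rad (73.6°) between the endpoints.
Interpolate at f = 0.27 with slerp weights a = sin((1−f)δ)/sin δ ≈ 0.840, b = sin(fδ)/sin δ ≈ 0.354.
p = a·p₁ + b·p₂ ≈ (0.699, 0.167, 0.695); φ = arcsin(p_z) ≈ 44.07°, λ = atan2(p_y, p_x) ≈ 13.48°.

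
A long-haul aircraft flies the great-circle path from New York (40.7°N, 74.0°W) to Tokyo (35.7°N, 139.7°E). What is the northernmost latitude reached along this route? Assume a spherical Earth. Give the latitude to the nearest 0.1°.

The great circle lies in the plane with unit normal n̂ = (p₁ × p₂)/|p₁ × p₂|.
Here n̂_z ≈ -0.345; the vertex latitude is φ_max = arccos|n̂_z| ≈ 69.8°.
Check via Clairaut: cos φ_max = |cos φ₁| · sin C = cos(40.7°)·sin(27.0°) ≈ 0.345, again giving ≈ 69.8°.

≈ 69.8°N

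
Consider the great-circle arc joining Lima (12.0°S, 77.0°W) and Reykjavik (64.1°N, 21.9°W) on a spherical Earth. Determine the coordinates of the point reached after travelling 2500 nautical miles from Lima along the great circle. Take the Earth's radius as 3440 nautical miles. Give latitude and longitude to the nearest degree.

≈ 27°N, 62°W

From cos δ = sin φ₁ sin φ₂ + cos φ₁ cos φ₂ cos Δλ, the central angle is δ ≈ 1.513 rad (86.7°). The total great-circle distance is δ·R ≈ 1.513 × 3440 ≈ 5206 nmi, so the target fraction is f = 2500/5206 ≈ 0.480.
Interpolate at f ≈ 0.480 with slerp weights a = sin((1−f)δ)/sin δ ≈ 0.709, b = sin(fδ)/sin δ ≈ 0.666.
p = a·p₁ + b·p₂ ≈ (0.426, -0.784, 0.451); φ = arcsin(p_z) ≈ 26.82°, λ = atan2(p_y, p_x) ≈ -61.50°.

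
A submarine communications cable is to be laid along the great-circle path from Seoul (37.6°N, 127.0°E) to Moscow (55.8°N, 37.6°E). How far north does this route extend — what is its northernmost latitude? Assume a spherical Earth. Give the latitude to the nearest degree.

≈ 59°N

The great circle lies in the plane with unit normal n̂ = (p₁ × p₂)/|p₁ × p₂|.
Here n̂_z ≈ -0.517; the vertex latitude is φ_max = arccos|n̂_z| ≈ 58.8°.
Check via Clairaut: cos φ_max = |cos φ₁| · sin C = cos(37.6°)·sin(40.8°) ≈ 0.517, again giving ≈ 58.8°.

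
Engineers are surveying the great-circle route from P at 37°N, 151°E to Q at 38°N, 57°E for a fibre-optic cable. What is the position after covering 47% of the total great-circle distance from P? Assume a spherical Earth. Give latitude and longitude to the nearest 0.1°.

From cos δ = sin φ₁ sin φ₂ + cos φ₁ cos φ₂ cos Δλ, the central angle is δ ≈ 1.238 rad (70.9°).
Interpolate at f = 0.47 with slerp weights a = sin((1−f)δ)/sin δ ≈ 0.645, b = sin(fδ)/sin δ ≈ 0.581.
p = a·p₁ + b·p₂ ≈ (-0.201, 0.634, 0.746); φ = arcsin(p_z) ≈ 48.29°, λ = atan2(p_y, p_x) ≈ 107.61°.

≈ 48.3°N, 107.6°E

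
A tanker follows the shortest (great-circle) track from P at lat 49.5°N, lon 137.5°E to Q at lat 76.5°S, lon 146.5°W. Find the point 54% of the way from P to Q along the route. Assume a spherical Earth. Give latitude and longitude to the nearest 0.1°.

From cos δ = sin φ₁ sin φ₂ + cos φ₁ cos φ₂ cos Δλ, the central angle is δ ≈ 2.350 rad (134.6°).
Interpolate at f = 0.54 with slerp weights a = sin((1−f)δ)/sin δ ≈ 1.240, b = sin(fδ)/sin δ ≈ 1.342.
p = a·p₁ + b·p₂ ≈ (-0.855, 0.371, -0.362); φ = arcsin(p_z) ≈ -21.21°, λ = atan2(p_y, p_x) ≈ 156.53°.

≈ lat 21.2°S, lon 156.5°E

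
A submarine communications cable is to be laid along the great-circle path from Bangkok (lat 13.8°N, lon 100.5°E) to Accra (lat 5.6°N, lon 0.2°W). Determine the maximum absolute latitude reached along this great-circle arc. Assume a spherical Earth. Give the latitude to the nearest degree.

≈ 16°N

The great circle lies in the plane with unit normal n̂ = (p₁ × p₂)/|p₁ × p₂|.
Here n̂_z ≈ -0.961; the vertex latitude is φ_max = arccos|n̂_z| ≈ 16.0°.
Check via Clairaut: cos φ_max = |cos φ₁| · sin C = cos(13.8°)·sin(81.9°) ≈ 0.961, again giving ≈ 16.0°.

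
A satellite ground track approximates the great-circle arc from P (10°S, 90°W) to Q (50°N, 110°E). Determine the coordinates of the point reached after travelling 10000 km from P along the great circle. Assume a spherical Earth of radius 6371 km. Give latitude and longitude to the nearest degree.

≈ (69°N, 153°W)

The haversine formula gives a central angle δ ≈ 2.386 rad (136.7°) between the endpoints. The total great-circle distance is δ·R ≈ 2.386 × 6371 ≈ 15201 km, so the target fraction is f = 10000/15201 ≈ 0.658.
Interpolate at f ≈ 0.658 with slerp weights a = sin((1−f)δ)/sin δ ≈ 1.063, b = sin(fδ)/sin δ ≈ 1.458.
p = a·p₁ + b·p₂ ≈ (-0.321, -0.166, 0.933); φ = arcsin(p_z) ≈ 68.85°, λ = atan2(p_y, p_x) ≈ -152.68°.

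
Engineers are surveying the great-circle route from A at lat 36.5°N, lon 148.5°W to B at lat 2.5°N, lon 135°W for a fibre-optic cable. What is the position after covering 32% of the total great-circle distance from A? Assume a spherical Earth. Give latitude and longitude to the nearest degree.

≈ lat 26°N, lon 143°W

Convert each endpoint to a unit vector on the sphere (x = cos φ cos λ, y = cos φ sin λ, z = sin φ).
The central angle between the endpoints is δ = arccos(p₁·p₂) ≈ 0.632 rad (36.2°).
Interpolate at f = 0.32 with slerp weights a = sin((1−f)δ)/sin δ ≈ 0.705, b = sin(fδ)/sin δ ≈ 0.340.
p = a·p₁ + b·p₂ ≈ (-0.724, -0.536, 0.434); φ = arcsin(p_z) ≈ 25.74°, λ = atan2(p_y, p_x) ≈ -143.45°.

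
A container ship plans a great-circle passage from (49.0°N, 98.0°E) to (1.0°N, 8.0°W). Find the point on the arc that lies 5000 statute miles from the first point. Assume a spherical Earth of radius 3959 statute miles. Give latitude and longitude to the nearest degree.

≈ (22°N, 10°E)

The haversine formula gives a central angle δ ≈ 1.739 rad (99.7°) between the endpoints. The total great-circle distance is δ·R ≈ 1.739 × 3959 ≈ 6886 mi, so the target fraction is f = 5000/6886 ≈ 0.726.
Interpolate at f ≈ 0.726 with slerp weights a = sin((1−f)δ)/sin δ ≈ 0.465, b = sin(fδ)/sin δ ≈ 0.967.
p = a·p₁ + b·p₂ ≈ (0.915, 0.168, 0.368); φ = arcsin(p_z) ≈ 21.58°, λ = atan2(p_y, p_x) ≈ 10.39°.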